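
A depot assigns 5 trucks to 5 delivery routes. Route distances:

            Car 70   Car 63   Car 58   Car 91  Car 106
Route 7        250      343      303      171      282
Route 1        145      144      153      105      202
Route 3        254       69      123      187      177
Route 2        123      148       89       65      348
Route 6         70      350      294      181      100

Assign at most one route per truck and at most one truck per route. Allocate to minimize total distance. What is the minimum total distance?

This is a one-to-one assignment (minimum-cost bipartite matching).
Optimal: Car 70→Route 1 (145 km), Car 63→Route 3 (69 km), Car 58→Route 2 (89 km), Car 91→Route 7 (171 km), Car 106→Route 6 (100 km) — total 145+69+89+171+100 = 574 km.
Column-greedy (each route in turn goes to its cheapest remaining truck) gives 661 km, worse by 87.
Next-best assignment: Car 70→Route 6, Car 63→Route 3, Car 58→Route 2, Car 91→Route 7, Car 106→Route 1 = 601 km.
Swapping Car 91↔Car 63 (Car 91→Route 3 187 km, Car 63→Route 7 343 km) adds 290.

Minimum total: 574 km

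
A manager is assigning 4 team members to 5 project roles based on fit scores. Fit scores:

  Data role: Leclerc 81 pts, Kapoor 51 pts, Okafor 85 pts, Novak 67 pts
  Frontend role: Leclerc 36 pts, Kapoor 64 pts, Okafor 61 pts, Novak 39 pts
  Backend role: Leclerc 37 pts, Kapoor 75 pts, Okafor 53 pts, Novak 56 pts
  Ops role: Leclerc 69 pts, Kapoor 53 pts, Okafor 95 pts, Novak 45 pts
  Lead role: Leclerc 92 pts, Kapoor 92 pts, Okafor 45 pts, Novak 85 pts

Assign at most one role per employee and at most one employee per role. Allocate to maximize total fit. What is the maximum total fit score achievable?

Max total: 336 pts

Treat this as an assignment problem: match each employee to one role.
Optimal: Leclerc→Data role (81 pts), Kapoor→Backend role (75 pts), Okafor→Ops role (95 pts), Novak→Lead role (85 pts) — total 81+75+95+85 = 336 pts.
Next-best assignment: Leclerc→Lead role, Kapoor→Backend role, Okafor→Ops role, Novak→Data role = 329 pts.
Swapping Okafor↔Leclerc (Okafor→Data role 85 pts, Leclerc→Ops role 69 pts) loses 22.
Checked against all permutations: 336 pts is optimal.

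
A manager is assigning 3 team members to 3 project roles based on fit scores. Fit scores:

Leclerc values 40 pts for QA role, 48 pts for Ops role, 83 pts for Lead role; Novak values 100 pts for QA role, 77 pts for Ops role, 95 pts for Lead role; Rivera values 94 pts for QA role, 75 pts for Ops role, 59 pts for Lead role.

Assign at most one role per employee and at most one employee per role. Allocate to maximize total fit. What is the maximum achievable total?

Treat this as an assignment problem: match each employee to one role.
Optimal: Leclerc→Lead role (83 pts), Novak→QA role (100 pts), Rivera→Ops role (75 pts) — total 83+100+75 = 258 pts.

Maximum total: 258 pts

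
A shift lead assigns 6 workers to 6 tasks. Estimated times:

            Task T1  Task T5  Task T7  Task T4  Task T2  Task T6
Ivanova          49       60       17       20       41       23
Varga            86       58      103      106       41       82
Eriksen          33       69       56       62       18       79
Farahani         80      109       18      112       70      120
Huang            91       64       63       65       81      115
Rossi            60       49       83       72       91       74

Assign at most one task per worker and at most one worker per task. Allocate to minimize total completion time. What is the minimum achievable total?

Min total: 229 min

Optimal: Ivanova→Task T6 (23 min), Varga→Task T2 (41 min), Eriksen→Task T1 (33 min), Farahani→Task T7 (18 min), Huang→Task T4 (65 min), Rossi→Task T5 (49 min) — total 23+41+33+18+65+49 = 229 min.
Row-greedy (each worker in turn takes its cheapest remaining task) gives 339 min, worse by 110.
Next-best assignment: Ivanova→Task T6, Varga→Task T5, Eriksen→Task T2, Farahani→Task T7, Huang→Task T4, Rossi→Task T1 = 242 min.
Every other assignment is strictly worse.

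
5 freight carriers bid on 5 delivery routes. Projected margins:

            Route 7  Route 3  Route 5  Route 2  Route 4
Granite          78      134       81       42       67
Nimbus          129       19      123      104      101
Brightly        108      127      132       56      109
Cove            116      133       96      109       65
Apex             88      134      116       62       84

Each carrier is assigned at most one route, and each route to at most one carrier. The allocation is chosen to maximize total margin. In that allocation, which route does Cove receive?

This is a one-to-one assignment (maximum-weight bipartite matching).
Optimal: Granite→Route 3 ($134k), Nimbus→Route 7 ($129k), Brightly→Route 4 ($109k), Cove→Route 2 ($109k), Apex→Route 5 ($116k) — total 134+129+109+109+116 = $597k.
Column-greedy (each route in turn goes to its best remaining carrier) gives $588k, worse by 9.
Cove's own top route is Route 3 ($133k), but forcing Cove→Route 3 and reassigning the rest optimally gives only $540k — worse by 57.

Cove receives Route 2.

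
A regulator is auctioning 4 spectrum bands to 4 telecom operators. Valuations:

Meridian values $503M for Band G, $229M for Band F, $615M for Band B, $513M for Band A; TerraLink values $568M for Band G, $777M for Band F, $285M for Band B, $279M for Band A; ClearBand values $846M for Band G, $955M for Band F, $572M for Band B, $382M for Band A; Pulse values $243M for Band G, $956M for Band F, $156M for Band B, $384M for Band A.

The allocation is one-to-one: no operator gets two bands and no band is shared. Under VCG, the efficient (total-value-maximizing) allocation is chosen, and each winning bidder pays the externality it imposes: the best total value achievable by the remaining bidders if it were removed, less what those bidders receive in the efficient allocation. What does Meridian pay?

Efficient allocation: Meridian→Band B ($615M), TerraLink→Band A ($279M), ClearBand→Band G ($846M), Pulse→Band F ($956M); total welfare W = $2696M.
Meridian receives Band B at value $615M, so the others get W − 615 = $2081M.
Without Meridian: best allocation of the remaining 3 bidders over all 4 bands is TerraLink→Band G ($568M), ClearBand→Band B ($572M), Pulse→Band F ($956M), total $2096M.
VCG payment = (others' best without Meridian) − (others' welfare with Meridian) = 2096 − 2081 = $15M.

Meridian pays $15M.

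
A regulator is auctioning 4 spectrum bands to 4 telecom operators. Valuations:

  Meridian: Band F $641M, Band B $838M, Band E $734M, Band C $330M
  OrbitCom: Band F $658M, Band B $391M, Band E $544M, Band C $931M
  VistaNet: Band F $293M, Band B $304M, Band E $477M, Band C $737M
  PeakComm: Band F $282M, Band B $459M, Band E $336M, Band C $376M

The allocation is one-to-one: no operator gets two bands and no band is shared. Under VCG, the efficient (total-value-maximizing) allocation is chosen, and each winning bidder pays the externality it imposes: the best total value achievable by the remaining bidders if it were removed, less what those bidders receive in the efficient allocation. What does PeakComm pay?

Efficient allocation: Meridian→Band E ($734M), OrbitCom→Band F ($658M), VistaNet→Band C ($737M), PeakComm→Band B ($459M); total welfare W = $2588M.
PeakComm receives Band B at value $459M, so the others get W − 459 = $2129M.
Without PeakComm: best allocation of the remaining 3 bidders over all 4 bands is Meridian→Band B ($838M), OrbitCom→Band C ($931M), VistaNet→Band E ($477M), total $2246M.
VCG payment = (others' best without PeakComm) − (others' welfare with PeakComm) = 2246 − 2129 = $117M.

PeakComm pays $117M.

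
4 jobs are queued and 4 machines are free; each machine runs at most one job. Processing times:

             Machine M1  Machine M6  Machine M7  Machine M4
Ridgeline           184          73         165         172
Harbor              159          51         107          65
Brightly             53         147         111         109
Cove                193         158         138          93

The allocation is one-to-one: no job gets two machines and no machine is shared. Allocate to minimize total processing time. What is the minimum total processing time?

This is the linear assignment problem.
Optimal: Ridgeline→Machine M6 (73 min), Harbor→Machine M7 (107 min), Brightly→Machine M1 (53 min), Cove→Machine M4 (93 min) — total 73+107+53+93 = 326 min.
Column-greedy (each machine in turn goes to its cheapest remaining job) gives 414 min, worse by 88.
Next-best assignment: Ridgeline→Machine M6, Harbor→Machine M4, Brightly→Machine M1, Cove→Machine M7 = 329 min.
Swapping Ridgeline↔Cove (Ridgeline→Machine M4 172 min, Cove→Machine M6 158 min) adds 164.

Minimum total: 326 min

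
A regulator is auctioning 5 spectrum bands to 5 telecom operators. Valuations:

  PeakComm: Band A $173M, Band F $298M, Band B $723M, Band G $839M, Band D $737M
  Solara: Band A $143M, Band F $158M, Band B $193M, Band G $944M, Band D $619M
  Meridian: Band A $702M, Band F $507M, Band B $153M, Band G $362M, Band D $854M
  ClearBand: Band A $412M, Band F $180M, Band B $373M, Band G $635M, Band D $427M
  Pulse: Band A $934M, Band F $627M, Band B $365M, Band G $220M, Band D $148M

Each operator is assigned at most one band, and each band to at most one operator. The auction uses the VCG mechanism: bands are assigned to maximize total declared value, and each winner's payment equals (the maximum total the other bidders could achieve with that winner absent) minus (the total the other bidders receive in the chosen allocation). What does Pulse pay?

Efficient allocation: PeakComm→Band B ($723M), Solara→Band G ($944M), Meridian→Band D ($854M), ClearBand→Band F ($180M), Pulse→Band A ($934M); total welfare W = $3635M.
Pulse receives Band A at value $934M, so the others get W − 934 = $2701M.
Without Pulse: best allocation of the remaining 4 bidders over all 5 bands is PeakComm→Band B ($723M), Solara→Band G ($944M), Meridian→Band D ($854M), ClearBand→Band A ($412M), total $2933M.
VCG payment = (others' best without Pulse) − (others' welfare with Pulse) = 2933 − 2701 = $232M.

Pulse pays $232M.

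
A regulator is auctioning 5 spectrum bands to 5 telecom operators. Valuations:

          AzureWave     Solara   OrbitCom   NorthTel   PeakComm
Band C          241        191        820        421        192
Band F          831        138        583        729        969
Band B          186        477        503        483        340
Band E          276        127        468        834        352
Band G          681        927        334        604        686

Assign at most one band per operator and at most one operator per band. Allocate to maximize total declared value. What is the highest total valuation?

Max total: $3781M

Treat this as an assignment problem: match each operator to one band.
Optimal: AzureWave→Band G ($681M), Solara→Band B ($477M), OrbitCom→Band C ($820M), NorthTel→Band E ($834M), PeakComm→Band F ($969M) — total 681+477+820+834+969 = $3781M.
Column-greedy (each band in turn goes to its best remaining operator) gives $3475M, worse by 306.
Next-best assignment: AzureWave→Band F, Solara→Band G, OrbitCom→Band C, NorthTel→Band E, PeakComm→Band B = $3752M.
Swapping PeakComm↔Solara (PeakComm→Band B $340M, Solara→Band F $138M) loses 968.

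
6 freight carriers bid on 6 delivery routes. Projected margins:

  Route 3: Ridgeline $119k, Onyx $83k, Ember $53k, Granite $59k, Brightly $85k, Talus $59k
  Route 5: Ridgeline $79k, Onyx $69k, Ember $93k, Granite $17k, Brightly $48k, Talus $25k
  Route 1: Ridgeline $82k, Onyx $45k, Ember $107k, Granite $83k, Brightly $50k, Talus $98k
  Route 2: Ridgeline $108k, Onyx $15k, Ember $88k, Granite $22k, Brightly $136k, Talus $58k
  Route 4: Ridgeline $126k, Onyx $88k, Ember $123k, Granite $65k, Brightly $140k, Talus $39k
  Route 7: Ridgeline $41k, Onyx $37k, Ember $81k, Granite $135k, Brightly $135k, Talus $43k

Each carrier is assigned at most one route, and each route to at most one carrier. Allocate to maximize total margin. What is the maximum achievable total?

Maximum total: $680k

Optimal: Ridgeline→Route 3 ($119k), Onyx→Route 5 ($69k), Ember→Route 4 ($123k), Granite→Route 7 ($135k), Brightly→Route 2 ($136k), Talus→Route 1 ($98k) — total 119+69+123+135+136+98 = $680k.
Row-greedy (each carrier in turn takes its best remaining route) gives $612k, worse by 68.
No other one-to-one assignment exceeds $680k.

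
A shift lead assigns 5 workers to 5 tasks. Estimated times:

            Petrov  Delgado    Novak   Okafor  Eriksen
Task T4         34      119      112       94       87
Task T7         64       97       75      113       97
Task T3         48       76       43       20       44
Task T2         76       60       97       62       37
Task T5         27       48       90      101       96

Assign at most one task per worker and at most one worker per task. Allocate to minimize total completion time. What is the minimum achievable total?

Optimal: Petrov→Task T4 (34 min), Delgado→Task T5 (48 min), Novak→Task T7 (75 min), Okafor→Task T3 (20 min), Eriksen→Task T2 (37 min) — total 34+48+75+20+37 = 214 min.
Min-entry greedy (repeatedly take the single cheapest remaining cell) gives 278 min, worse by 64.

Min total: 214 min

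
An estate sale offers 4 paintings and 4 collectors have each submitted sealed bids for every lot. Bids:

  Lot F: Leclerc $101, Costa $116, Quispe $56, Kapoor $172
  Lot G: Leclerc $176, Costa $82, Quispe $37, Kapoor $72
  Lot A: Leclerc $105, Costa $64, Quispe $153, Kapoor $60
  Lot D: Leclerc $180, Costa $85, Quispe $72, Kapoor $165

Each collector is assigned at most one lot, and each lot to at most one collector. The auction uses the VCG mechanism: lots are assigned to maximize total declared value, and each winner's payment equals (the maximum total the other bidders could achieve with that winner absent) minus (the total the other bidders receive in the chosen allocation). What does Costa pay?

Costa pays $11.

Efficient allocation: Leclerc→Lot G ($176), Costa→Lot F ($116), Quispe→Lot A ($153), Kapoor→Lot D ($165); total welfare W = $610.
Costa receives Lot F at value $116, so the others get W − 116 = $494.
Without Costa: best allocation of the remaining 3 bidders over all 4 lots is Leclerc→Lot D ($180), Quispe→Lot A ($153), Kapoor→Lot F ($172), total $505.
VCG payment = (others' best without Costa) − (others' welfare with Costa) = 505 − 494 = $11.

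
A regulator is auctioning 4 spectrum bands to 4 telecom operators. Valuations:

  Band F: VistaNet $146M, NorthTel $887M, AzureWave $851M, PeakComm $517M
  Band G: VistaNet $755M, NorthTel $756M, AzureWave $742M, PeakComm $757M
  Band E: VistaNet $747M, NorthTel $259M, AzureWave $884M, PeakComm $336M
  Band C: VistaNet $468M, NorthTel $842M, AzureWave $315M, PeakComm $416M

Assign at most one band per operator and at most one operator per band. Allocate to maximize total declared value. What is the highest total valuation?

Optimal: VistaNet→Band E ($747M), NorthTel→Band C ($842M), AzureWave→Band F ($851M), PeakComm→Band G ($757M) — total 747+842+851+757 = $3197M.
Column-greedy (each band in turn goes to its best remaining operator) gives $2996M, worse by 201.
Next-best assignment: VistaNet→Band G, NorthTel→Band C, AzureWave→Band E, PeakComm→Band F = $2998M.
No other one-to-one assignment exceeds $3197M.

Max total: $3197M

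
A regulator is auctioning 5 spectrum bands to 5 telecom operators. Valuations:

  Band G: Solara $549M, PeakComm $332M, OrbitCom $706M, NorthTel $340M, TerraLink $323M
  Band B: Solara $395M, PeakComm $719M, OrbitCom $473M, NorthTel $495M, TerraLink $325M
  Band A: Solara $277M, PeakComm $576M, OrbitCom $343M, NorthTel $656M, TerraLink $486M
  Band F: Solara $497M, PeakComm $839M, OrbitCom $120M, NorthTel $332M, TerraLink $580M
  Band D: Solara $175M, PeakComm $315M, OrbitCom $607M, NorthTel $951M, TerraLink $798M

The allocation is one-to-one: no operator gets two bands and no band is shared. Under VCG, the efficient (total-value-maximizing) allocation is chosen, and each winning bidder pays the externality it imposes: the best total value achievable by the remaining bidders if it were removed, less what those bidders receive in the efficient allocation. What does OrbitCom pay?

Efficient allocation: Solara→Band B ($395M), PeakComm→Band F ($839M), OrbitCom→Band G ($706M), NorthTel→Band A ($656M), TerraLink→Band D ($798M); total welfare W = $3394M.
OrbitCom receives Band G at value $706M, so the others get W − 706 = $2688M.
Without OrbitCom: best allocation of the remaining 4 bidders over all 5 bands is Solara→Band G ($549M), PeakComm→Band F ($839M), NorthTel→Band A ($656M), TerraLink→Band D ($798M), total $2842M.
VCG payment = (others' best without OrbitCom) − (others' welfare with OrbitCom) = 2842 − 2688 = $154M.

OrbitCom pays $154M.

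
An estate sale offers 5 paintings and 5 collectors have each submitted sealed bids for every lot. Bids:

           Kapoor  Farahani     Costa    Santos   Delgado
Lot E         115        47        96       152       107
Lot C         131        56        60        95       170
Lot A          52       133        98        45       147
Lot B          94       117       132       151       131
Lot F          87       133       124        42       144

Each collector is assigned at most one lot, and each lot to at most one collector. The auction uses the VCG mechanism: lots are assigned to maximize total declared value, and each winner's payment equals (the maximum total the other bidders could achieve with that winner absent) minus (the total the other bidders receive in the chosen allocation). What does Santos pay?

Santos pays $7.

Efficient allocation: Kapoor→Lot C ($131), Farahani→Lot F ($133), Costa→Lot B ($132), Santos→Lot E ($152), Delgado→Lot A ($147); total welfare W = $695.
Santos receives Lot E at value $152, so the others get W − 152 = $543.
Without Santos: best allocation of the remaining 4 bidders over all 5 lots is Kapoor→Lot E ($115), Farahani→Lot A ($133), Costa→Lot B ($132), Delgado→Lot C ($170), total $550.
VCG payment = (others' best without Santos) − (others' welfare with Santos) = 550 − 543 = $7.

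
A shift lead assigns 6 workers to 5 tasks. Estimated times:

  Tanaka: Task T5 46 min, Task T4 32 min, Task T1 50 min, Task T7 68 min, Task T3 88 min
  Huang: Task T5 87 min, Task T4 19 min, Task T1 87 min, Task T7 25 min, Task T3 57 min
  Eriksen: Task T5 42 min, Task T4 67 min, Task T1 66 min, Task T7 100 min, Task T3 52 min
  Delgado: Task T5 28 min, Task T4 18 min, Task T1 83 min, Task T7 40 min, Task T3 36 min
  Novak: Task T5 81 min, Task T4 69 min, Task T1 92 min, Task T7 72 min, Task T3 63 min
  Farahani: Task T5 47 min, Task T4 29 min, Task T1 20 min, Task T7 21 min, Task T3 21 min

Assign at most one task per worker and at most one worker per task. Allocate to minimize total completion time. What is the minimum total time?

This is the linear assignment problem.
Optimal: Eriksen→Task T5 (42 min), Tanaka→Task T4 (32 min), Farahani→Task T1 (20 min), Huang→Task T7 (25 min), Delgado→Task T3 (36 min) — total 42+32+20+25+36 = 155 min.
Column-greedy (each task in turn goes to its cheapest remaining worker) gives 187 min, worse by 32.

Minimum total: 155 min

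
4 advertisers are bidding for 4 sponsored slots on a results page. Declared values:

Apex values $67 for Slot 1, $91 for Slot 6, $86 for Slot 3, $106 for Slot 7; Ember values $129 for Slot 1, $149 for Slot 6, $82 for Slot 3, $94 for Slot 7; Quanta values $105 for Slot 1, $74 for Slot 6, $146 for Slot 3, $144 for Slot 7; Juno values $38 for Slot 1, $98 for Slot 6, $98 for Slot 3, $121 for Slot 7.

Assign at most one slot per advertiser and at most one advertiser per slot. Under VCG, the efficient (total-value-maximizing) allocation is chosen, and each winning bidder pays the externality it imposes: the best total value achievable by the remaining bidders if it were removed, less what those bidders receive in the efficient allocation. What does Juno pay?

Efficient allocation: Apex→Slot 6 ($91), Ember→Slot 1 ($129), Quanta→Slot 3 ($146), Juno→Slot 7 ($121); total welfare W = $487.
Juno receives Slot 7 at value $121, so the others get W − 121 = $366.
Without Juno: best allocation of the remaining 3 bidders over all 4 slots is Apex→Slot 7 ($106), Ember→Slot 6 ($149), Quanta→Slot 3 ($146), total $401.
VCG payment = (others' best without Juno) − (others' welfare with Juno) = 401 − 366 = $35.

Juno pays $35.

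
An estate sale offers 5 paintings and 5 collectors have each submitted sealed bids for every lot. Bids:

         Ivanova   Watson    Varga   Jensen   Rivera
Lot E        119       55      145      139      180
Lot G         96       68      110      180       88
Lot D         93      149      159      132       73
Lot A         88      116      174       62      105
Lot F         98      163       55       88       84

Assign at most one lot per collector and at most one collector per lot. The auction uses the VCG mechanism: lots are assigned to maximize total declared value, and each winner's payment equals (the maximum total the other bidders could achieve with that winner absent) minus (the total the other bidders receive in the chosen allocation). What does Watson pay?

Efficient allocation: Ivanova→Lot D ($93), Watson→Lot F ($163), Varga→Lot A ($174), Jensen→Lot G ($180), Rivera→Lot E ($180); total welfare W = $790.
Watson receives Lot F at value $163, so the others get W − 163 = $627.
Without Watson: best allocation of the remaining 4 bidders over all 5 lots is Ivanova→Lot F ($98), Varga→Lot A ($174), Jensen→Lot G ($180), Rivera→Lot E ($180), total $632.
VCG payment = (others' best without Watson) − (others' welfare with Watson) = 632 − 627 = $5.

Watson pays $5.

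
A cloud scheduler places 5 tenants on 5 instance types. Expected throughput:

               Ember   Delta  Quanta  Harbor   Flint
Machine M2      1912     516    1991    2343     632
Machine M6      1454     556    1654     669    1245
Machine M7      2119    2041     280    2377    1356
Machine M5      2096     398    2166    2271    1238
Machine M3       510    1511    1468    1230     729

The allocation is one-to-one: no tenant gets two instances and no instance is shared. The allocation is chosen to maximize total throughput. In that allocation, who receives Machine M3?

Delta receives Machine M3.

This is a one-to-one assignment (maximum-weight bipartite matching).
Optimal: Ember→Machine M7 (2119 ops/s), Delta→Machine M3 (1511 ops/s), Quanta→Machine M5 (2166 ops/s), Harbor→Machine M2 (2343 ops/s), Flint→Machine M6 (1245 ops/s) — total 2119+1511+2166+2343+1245 = 9384 ops/s.
Next-best assignment: Ember→Machine M5, Delta→Machine M3, Quanta→Machine M2, Harbor→Machine M7, Flint→Machine M6 = 9220 ops/s.
Swapping Harbor↔Ember (Harbor→Machine M7 2377 ops/s, Ember→Machine M2 1912 ops/s) loses 173.
No other one-to-one assignment exceeds 9384 ops/s.
Delta's own top instance is Machine M7 (2041 ops/s), but forcing Delta→Machine M7 and reassigning the rest optimally gives only 9193 ops/s — worse by 191.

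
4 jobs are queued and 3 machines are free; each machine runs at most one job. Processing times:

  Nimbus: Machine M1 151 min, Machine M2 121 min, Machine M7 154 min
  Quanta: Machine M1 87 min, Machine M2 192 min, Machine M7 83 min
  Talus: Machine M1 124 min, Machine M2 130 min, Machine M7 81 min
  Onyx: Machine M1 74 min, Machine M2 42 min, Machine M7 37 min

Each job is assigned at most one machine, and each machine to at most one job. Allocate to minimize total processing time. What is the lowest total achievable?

Treat this as an assignment problem: match each job to one machine.
Optimal: Quanta→Machine M1 (87 min), Onyx→Machine M2 (42 min), Talus→Machine M7 (81 min) — total 87+42+81 = 210 min.
Column-greedy (each machine in turn goes to its cheapest remaining job) gives 276 min, worse by 66.

Minimum total: 210 min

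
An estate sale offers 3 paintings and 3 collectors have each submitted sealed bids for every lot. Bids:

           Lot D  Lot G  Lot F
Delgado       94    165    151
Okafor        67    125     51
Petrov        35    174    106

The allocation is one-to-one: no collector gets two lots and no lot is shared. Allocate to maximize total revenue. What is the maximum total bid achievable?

Maximum total: $392

Optimal: Delgado→Lot F ($151), Okafor→Lot D ($67), Petrov→Lot G ($174) — total 151+67+174 = $392.
Column-greedy (each lot in turn goes to its best remaining collector) gives $319, worse by 73.
Checked against all permutations: $392 is optimal.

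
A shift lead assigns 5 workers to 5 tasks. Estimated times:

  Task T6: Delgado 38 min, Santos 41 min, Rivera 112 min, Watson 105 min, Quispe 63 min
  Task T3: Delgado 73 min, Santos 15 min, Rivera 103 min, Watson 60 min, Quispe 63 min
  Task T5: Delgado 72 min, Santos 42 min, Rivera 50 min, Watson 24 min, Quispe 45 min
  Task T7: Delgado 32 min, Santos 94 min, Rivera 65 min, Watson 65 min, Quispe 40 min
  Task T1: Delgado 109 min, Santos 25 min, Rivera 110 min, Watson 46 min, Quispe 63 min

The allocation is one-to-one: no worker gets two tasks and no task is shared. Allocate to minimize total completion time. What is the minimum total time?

Min total: 189 min

This is a one-to-one assignment (minimum-cost bipartite matching).
Optimal: Delgado→Task T6 (38 min), Santos→Task T3 (15 min), Rivera→Task T5 (50 min), Watson→Task T1 (46 min), Quispe→Task T7 (40 min) — total 38+15+50+46+40 = 189 min.
Column-greedy (each task in turn goes to its cheapest remaining worker) gives 227 min, worse by 38.
Every other assignment is strictly worse.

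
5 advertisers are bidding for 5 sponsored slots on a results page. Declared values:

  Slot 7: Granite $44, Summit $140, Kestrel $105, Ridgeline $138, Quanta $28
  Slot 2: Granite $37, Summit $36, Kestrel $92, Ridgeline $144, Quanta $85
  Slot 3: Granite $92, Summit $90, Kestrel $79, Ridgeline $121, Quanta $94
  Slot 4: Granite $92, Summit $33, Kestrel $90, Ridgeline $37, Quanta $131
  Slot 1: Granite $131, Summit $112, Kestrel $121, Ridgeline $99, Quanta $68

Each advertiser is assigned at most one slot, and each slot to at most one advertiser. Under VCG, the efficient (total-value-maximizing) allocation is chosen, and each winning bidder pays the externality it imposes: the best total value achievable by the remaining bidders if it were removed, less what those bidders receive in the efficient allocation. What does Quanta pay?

Efficient allocation: Granite→Slot 3 ($92), Summit→Slot 7 ($140), Kestrel→Slot 1 ($121), Ridgeline→Slot 2 ($144), Quanta→Slot 4 ($131); total welfare W = $628.
Quanta receives Slot 4 at value $131, so the others get W − 131 = $497.
Without Quanta: best allocation of the remaining 4 bidders over all 5 slots is Granite→Slot 1 ($131), Summit→Slot 7 ($140), Kestrel→Slot 4 ($90), Ridgeline→Slot 2 ($144), total $505.
VCG payment = (others' best without Quanta) − (others' welfare with Quanta) = 505 − 497 = $8.

Quanta pays $8.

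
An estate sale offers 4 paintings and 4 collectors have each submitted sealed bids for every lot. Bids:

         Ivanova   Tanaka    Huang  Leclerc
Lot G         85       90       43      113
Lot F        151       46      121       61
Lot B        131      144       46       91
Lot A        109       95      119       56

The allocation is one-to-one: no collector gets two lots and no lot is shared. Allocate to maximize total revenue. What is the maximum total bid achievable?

Max total: $527

Optimal: Ivanova→Lot F ($151), Tanaka→Lot B ($144), Huang→Lot A ($119), Leclerc→Lot G ($113) — total 151+144+119+113 = $527.
Next-best assignment: Ivanova→Lot A, Tanaka→Lot B, Huang→Lot F, Leclerc→Lot G = $487.
Every other assignment is strictly worse.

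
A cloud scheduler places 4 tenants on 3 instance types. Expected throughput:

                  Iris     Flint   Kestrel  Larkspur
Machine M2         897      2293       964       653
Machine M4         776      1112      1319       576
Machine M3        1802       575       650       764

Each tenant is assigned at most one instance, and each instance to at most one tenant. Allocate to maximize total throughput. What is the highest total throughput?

Maximum total: 5414 ops/s

Optimal: Flint→Machine M2 (2293 ops/s), Kestrel→Machine M4 (1319 ops/s), Iris→Machine M3 (1802 ops/s) — total 2293+1319+1802 = 5414 ops/s.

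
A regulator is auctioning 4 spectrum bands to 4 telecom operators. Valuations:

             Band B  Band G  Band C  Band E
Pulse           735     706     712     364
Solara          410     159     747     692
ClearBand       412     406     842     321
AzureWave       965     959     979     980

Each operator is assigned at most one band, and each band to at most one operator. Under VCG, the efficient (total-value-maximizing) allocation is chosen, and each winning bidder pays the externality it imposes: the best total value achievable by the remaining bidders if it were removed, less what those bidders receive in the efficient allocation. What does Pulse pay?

Efficient allocation: Pulse→Band B ($735M), Solara→Band E ($692M), ClearBand→Band C ($842M), AzureWave→Band G ($959M); total welfare W = $3228M.
Pulse receives Band B at value $735M, so the others get W − 735 = $2493M.
Without Pulse: best allocation of the remaining 3 bidders over all 4 bands is Solara→Band E ($692M), ClearBand→Band C ($842M), AzureWave→Band B ($965M), total $2499M.
VCG payment = (others' best without Pulse) − (others' welfare with Pulse) = 2499 − 2493 = $6M.

Pulse pays $6M.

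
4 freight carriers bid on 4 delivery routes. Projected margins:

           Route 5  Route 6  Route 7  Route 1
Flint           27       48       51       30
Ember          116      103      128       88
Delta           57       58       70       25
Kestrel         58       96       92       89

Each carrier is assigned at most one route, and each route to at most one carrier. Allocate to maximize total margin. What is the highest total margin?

Optimal: Flint→Route 6 ($48k), Ember→Route 5 ($116k), Delta→Route 7 ($70k), Kestrel→Route 1 ($89k) — total 48+116+70+89 = $323k.
Row-greedy (each carrier in turn takes its best remaining route) gives $314k, worse by 9.

Maximum total: $323k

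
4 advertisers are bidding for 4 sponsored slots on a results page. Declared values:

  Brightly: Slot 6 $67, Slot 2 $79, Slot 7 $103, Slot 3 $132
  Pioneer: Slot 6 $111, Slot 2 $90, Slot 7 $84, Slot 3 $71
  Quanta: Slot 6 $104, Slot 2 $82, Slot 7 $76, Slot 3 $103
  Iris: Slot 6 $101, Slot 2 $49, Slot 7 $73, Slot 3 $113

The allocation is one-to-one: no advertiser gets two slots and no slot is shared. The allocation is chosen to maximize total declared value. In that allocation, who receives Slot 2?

Pioneer receives Slot 2.

Optimal: Brightly→Slot 7 ($103), Pioneer→Slot 2 ($90), Quanta→Slot 6 ($104), Iris→Slot 3 ($113) — total 103+90+104+113 = $410.
Max-entry greedy (repeatedly take the single best remaining cell) gives $398, worse by 12.
Swapping Pioneer↔Iris (Pioneer→Slot 3 $71, Iris→Slot 2 $49) loses 83.
Every other assignment is strictly worse.
Pioneer's own top slot is Slot 6 ($111), but forcing Pioneer→Slot 6 and reassigning the rest optimally gives only $409 — worse by 1.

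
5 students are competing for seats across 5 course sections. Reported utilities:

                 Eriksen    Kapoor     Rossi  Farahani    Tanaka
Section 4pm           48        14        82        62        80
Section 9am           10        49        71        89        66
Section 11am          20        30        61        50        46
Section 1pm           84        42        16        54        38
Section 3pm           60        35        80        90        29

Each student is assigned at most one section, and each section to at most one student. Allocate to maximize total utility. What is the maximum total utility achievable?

Optimal: Eriksen→Section 1pm (84 points), Kapoor→Section 9am (49 points), Rossi→Section 11am (61 points), Farahani→Section 3pm (90 points), Tanaka→Section 4pm (80 points) — total 84+49+61+90+80 = 364 points.
Max-entry greedy (repeatedly take the single best remaining cell) gives 352 points, worse by 12.
No other one-to-one assignment exceeds 364 points.

Maximum total: 364 points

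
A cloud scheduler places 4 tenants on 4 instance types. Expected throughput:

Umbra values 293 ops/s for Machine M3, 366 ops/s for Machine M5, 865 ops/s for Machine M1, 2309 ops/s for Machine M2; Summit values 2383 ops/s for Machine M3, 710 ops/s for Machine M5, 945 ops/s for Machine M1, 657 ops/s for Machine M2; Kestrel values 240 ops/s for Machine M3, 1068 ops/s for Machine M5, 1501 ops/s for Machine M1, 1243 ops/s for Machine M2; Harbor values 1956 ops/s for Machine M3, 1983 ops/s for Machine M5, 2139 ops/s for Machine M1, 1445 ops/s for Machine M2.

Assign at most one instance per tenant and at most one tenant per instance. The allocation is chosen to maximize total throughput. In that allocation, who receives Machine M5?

This is the linear assignment problem.
Optimal: Umbra→Machine M2 (2309 ops/s), Summit→Machine M3 (2383 ops/s), Kestrel→Machine M1 (1501 ops/s), Harbor→Machine M5 (1983 ops/s) — total 2309+2383+1501+1983 = 8176 ops/s.
Max-entry greedy (repeatedly take the single best remaining cell) gives 7899 ops/s, worse by 277.
Checked against all permutations: 8176 ops/s is optimal.
Harbor's own top instance is Machine M1 (2139 ops/s), but forcing Harbor→Machine M1 and reassigning the rest optimally gives only 7899 ops/s — worse by 277.

Harbor receives Machine M5.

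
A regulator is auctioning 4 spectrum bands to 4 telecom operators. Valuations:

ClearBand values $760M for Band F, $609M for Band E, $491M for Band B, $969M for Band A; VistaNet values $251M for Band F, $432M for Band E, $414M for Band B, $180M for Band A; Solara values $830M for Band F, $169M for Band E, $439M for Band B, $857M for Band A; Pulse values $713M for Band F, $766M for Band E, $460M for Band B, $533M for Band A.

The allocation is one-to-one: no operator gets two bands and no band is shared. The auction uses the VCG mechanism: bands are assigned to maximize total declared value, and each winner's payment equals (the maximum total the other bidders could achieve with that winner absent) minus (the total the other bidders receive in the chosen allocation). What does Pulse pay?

Efficient allocation: ClearBand→Band A ($969M), VistaNet→Band B ($414M), Solara→Band F ($830M), Pulse→Band E ($766M); total welfare W = $2979M.
Pulse receives Band E at value $766M, so the others get W − 766 = $2213M.
Without Pulse: best allocation of the remaining 3 bidders over all 4 bands is ClearBand→Band A ($969M), VistaNet→Band E ($432M), Solara→Band F ($830M), total $2231M.
VCG payment = (others' best without Pulse) − (others' welfare with Pulse) = 2231 − 2213 = $18M.

Pulse pays $18M.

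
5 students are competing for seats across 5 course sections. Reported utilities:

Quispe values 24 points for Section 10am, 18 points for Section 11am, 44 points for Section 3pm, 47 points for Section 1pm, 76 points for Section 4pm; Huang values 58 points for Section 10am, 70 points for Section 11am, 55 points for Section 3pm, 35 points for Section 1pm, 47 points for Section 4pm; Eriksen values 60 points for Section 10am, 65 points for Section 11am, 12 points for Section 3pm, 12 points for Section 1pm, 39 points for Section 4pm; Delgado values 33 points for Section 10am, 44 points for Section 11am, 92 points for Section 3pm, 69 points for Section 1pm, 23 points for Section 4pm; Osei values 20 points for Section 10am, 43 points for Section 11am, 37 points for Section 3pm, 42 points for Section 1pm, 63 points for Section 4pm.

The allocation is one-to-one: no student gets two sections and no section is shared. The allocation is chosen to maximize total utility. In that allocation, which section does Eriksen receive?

This is a one-to-one assignment (maximum-weight bipartite matching).
Optimal: Quispe→Section 4pm (76 points), Huang→Section 11am (70 points), Eriksen→Section 10am (60 points), Delgado→Section 3pm (92 points), Osei→Section 1pm (42 points) — total 76+70+60+92+42 = 340 points.
Column-greedy (each section in turn goes to its best remaining student) gives 332 points, worse by 8.
Next-best assignment: Quispe→Section 4pm, Huang→Section 10am, Eriksen→Section 11am, Delgado→Section 3pm, Osei→Section 1pm = 333 points.
No other one-to-one assignment exceeds 340 points.
Eriksen's own top section is Section 11am (65 points), but forcing Eriksen→Section 11am and reassigning the rest optimally gives only 333 points — worse by 7.

Eriksen receives Section 10am.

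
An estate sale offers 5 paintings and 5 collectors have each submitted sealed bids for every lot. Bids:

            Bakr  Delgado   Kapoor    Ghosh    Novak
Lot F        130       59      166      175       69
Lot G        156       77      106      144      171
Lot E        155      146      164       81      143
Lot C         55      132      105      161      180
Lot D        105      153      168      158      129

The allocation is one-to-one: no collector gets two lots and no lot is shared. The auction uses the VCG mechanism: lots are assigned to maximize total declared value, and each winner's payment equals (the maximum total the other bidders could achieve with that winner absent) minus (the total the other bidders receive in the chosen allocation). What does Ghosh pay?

Ghosh pays $2.

Efficient allocation: Bakr→Lot G ($156), Delgado→Lot D ($153), Kapoor→Lot E ($164), Ghosh→Lot F ($175), Novak→Lot C ($180); total welfare W = $828.
Ghosh receives Lot F at value $175, so the others get W − 175 = $653.
Without Ghosh: best allocation of the remaining 4 bidders over all 5 lots is Bakr→Lot G ($156), Delgado→Lot D ($153), Kapoor→Lot F ($166), Novak→Lot C ($180), total $655.
VCG payment = (others' best without Ghosh) − (others' welfare with Ghosh) = 655 − 653 = $2.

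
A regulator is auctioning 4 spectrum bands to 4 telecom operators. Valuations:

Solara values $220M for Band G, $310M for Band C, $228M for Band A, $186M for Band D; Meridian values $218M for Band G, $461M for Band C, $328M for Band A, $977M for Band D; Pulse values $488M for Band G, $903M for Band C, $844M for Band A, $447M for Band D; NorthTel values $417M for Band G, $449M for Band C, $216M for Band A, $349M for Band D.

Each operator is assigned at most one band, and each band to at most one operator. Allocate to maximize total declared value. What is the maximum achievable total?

Maximum total: $2548M

Optimal: Solara→Band C ($310M), Meridian→Band D ($977M), Pulse→Band A ($844M), NorthTel→Band G ($417M) — total 310+977+844+417 = $2548M.
Max-entry greedy (repeatedly take the single best remaining cell) gives $2525M, worse by 23.
Swapping NorthTel↔Pulse (NorthTel→Band A $216M, Pulse→Band G $488M) loses 557.
Every other assignment is strictly worse.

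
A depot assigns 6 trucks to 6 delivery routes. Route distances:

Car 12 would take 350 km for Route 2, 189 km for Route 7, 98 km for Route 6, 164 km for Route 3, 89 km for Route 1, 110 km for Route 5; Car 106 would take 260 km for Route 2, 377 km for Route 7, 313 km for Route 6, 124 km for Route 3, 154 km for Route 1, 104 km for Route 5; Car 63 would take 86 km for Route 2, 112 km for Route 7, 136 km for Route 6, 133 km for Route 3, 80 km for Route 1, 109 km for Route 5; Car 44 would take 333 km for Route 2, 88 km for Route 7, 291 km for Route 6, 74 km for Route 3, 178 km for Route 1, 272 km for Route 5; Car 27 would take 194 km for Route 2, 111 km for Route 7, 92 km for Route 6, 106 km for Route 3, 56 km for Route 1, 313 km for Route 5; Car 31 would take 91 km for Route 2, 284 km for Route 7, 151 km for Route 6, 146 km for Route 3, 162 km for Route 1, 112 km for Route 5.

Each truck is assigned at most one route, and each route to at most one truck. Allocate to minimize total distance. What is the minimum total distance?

Min total: 535 km

Optimal: Car 12→Route 6 (98 km), Car 106→Route 5 (104 km), Car 63→Route 7 (112 km), Car 44→Route 3 (74 km), Car 27→Route 1 (56 km), Car 31→Route 2 (91 km) — total 98+104+112+74+56+91 = 535 km.
Next-best assignment: Car 12→Route 6, Car 106→Route 5, Car 63→Route 1, Car 44→Route 3, Car 27→Route 7, Car 31→Route 2 = 558 km.
Swapping Car 63↔Car 106 (Car 63→Route 5 109 km, Car 106→Route 7 377 km) adds 270.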